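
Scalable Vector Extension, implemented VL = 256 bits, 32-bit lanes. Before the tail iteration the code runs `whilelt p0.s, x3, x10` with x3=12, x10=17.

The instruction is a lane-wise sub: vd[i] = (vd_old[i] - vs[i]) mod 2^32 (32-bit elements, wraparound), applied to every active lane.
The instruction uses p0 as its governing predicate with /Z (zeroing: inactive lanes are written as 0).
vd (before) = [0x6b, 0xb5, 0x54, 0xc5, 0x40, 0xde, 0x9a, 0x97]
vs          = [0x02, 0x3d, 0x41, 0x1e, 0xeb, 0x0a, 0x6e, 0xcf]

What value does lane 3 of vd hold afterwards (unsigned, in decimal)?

vd[3] = 167

register lanes = 256/32 = 8
p0[j] = (12+j < 17); true for j=0..4 → 5 lanes set
[0] sub(0x6b,0x02) = 0x69
[1] sub(0xb5,0x3d) = 0x78
[2] sub(0x54,0x41) = 0x13
[3] sub(0xc5,0x1e) = 0xa7
[4] sub(0x40,0xeb) = 0xffffff55
[5] tail/zero = 0x00
[6] tail/zero = 0x00
[7] tail/zero = 0x00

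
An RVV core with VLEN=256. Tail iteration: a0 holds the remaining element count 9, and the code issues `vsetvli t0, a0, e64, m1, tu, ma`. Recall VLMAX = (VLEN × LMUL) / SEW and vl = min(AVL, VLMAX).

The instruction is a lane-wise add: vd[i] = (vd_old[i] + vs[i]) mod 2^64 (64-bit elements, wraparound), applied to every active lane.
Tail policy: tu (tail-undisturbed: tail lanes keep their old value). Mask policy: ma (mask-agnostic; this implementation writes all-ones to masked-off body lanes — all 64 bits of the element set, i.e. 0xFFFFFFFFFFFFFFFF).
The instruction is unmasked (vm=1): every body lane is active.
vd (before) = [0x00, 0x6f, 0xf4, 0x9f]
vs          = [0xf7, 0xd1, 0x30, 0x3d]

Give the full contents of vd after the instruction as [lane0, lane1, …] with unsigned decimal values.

vd = [247, 320, 292, 220]

VLMAX = (256 × 1) / 64 = 4 lanes
vl ← min(9, 4) = 4
[0] add(0x00,0xf7) = 0xf7
[1] add(0x6f,0xd1) = 0x140
[2] add(0xf4,0x30) = 0x124
[3] add(0x9f,0x3d) = 0xdc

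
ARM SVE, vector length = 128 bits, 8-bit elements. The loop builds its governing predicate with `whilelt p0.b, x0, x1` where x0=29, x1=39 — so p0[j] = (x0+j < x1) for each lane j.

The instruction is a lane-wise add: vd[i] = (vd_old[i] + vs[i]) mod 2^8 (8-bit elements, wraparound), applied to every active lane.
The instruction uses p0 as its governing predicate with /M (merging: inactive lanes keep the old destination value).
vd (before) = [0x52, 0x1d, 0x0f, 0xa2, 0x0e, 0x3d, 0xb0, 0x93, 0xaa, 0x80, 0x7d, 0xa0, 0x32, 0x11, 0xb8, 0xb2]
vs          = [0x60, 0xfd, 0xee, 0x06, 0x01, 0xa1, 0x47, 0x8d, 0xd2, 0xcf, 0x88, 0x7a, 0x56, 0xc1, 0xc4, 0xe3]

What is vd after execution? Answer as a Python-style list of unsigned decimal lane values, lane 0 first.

vd = [178, 26, 253, 168, 15, 222, 247, 32, 124, 79, 125, 160, 50, 17, 184, 178]

128-bit reg / 8-bit elem → 16 lanes
p0[j] = (29+j < 39); true for j=0..9 → 10 lanes set
lane  0: add(0x52,0x60) ⇒ 0xb2
lane  1: add(0x1d,0xfd) ⇒ 0x1a
lane  2: add(0x0f,0xee) ⇒ 0xfd
lane  3: add(0xa2,0x06) ⇒ 0xa8
lane  4: add(0x0e,0x01) ⇒ 0x0f
lane  5: add(0x3d,0xa1) ⇒ 0xde
lane  6: add(0xb0,0x47) ⇒ 0xf7
lane  7: add(0x93,0x8d) ⇒ 0x20
lane  8: add(0xaa,0xd2) ⇒ 0x7c
lane  9: add(0x80,0xcf) ⇒ 0x4f
lane 10: tail/keep ⇒ 0x7d
lane 11: tail/keep ⇒ 0xa0
lane 12: tail/keep ⇒ 0x32
lane 13: tail/keep ⇒ 0x11
lane 14: tail/keep ⇒ 0xb8
lane 15: tail/keep ⇒ 0xb2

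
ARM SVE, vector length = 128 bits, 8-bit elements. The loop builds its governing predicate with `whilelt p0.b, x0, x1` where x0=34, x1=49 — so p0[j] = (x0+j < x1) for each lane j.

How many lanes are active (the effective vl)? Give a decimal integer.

128-bit reg / 8-bit elem → 16 lanes
active while 34+j < 49, i.e. j ∈ [0,15) capped at 16 ⇒ 15

vl = 15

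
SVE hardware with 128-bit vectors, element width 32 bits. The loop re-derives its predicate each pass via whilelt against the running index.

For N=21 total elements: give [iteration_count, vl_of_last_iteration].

[iterations, last_vl] = [6, 1]

register lanes = 128/32 = 4
iterations = ceil(21/4) = 6; final-pass vl = 1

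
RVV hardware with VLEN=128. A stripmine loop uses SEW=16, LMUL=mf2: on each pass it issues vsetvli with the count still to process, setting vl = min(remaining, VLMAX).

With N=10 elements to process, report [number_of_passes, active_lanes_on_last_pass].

lanes per group: 128·1/2/16 = 4
10 elements at 4/iter → 3 passes, remainder 2 on the last

[iterations, last_vl] = [3, 2]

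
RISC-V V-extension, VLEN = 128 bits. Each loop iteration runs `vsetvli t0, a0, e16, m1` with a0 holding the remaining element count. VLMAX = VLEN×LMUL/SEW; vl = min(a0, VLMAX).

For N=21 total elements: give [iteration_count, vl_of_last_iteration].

VLMAX = VLEN×LMUL/SEW = 128×1/16 = 8
iterations = ceil(21/8) = 3; final-pass vl = 5

[iterations, last_vl] = [3, 5]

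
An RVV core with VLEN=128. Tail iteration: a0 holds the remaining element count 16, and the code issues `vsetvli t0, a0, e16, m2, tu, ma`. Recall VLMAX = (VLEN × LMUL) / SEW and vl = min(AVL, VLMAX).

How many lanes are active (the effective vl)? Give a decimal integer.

lanes per group: 128·2/16 = 16
vl = min(AVL, VLMAX) = min(16, 16) = 16

vl = 16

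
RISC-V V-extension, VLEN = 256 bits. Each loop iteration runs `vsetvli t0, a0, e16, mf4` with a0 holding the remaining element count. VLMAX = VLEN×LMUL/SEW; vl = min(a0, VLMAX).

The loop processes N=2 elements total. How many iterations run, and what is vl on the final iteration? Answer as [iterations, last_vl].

VLMAX = (256 × 1/4) / 16 = 4 lanes
2 elements at 4/iter → 1 passes, remainder 2 on the last

[iterations, last_vl] = [1, 2]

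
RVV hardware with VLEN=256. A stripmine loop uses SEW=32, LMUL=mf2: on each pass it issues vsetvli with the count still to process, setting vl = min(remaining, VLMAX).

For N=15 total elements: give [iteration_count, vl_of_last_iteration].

[iterations, last_vl] = [4, 3]

VLMAX = VLEN×LMUL/SEW = 256×1/2/32 = 4
15 elements at 4/iter → 4 passes, remainder 3 on the last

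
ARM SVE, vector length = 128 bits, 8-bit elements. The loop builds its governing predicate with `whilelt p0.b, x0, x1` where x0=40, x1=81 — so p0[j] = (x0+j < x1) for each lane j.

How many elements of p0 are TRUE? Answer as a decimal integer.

vl = 16

128-bit reg / 8-bit elem → 16 lanes
whilelt: lane j active iff 40+j < 81 → j < 41 → 16 active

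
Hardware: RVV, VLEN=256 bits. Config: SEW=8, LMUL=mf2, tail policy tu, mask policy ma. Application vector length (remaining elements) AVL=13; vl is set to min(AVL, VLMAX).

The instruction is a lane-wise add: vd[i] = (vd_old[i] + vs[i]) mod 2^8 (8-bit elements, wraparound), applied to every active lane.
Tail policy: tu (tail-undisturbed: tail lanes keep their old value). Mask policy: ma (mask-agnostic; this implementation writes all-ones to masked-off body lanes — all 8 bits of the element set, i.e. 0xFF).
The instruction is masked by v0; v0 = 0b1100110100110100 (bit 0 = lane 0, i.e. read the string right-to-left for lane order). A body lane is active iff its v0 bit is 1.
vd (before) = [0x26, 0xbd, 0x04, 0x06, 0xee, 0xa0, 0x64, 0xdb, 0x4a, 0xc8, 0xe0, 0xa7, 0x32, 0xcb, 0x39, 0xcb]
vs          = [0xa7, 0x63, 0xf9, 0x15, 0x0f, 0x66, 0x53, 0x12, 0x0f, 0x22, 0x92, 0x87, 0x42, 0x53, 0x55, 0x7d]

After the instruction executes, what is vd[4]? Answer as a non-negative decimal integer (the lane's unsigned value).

vd[4] = 253

lanes per group: 256·1/2/8 = 16
vl ← min(13, 16) = 13
vd[0] mask-off/ones -> 0xff
vd[1] mask-off/ones -> 0xff
vd[2] add(0x04,0xf9) -> 0xfd
vd[3] mask-off/ones -> 0xff
vd[4] add(0xee,0x0f) -> 0xfd
vd[5] add(0xa0,0x66) -> 0x06
vd[6] mask-off/ones -> 0xff
vd[7] mask-off/ones -> 0xff
vd[8] add(0x4a,0x0f) -> 0x59
vd[9] mask-off/ones -> 0xff
vd[10] add(0xe0,0x92) -> 0x72
vd[11] add(0xa7,0x87) -> 0x2e
vd[12] mask-off/ones -> 0xff
vd[13] tail/keep -> 0xcb
vd[14] tail/keep -> 0x39
vd[15] tail/keep -> 0xcb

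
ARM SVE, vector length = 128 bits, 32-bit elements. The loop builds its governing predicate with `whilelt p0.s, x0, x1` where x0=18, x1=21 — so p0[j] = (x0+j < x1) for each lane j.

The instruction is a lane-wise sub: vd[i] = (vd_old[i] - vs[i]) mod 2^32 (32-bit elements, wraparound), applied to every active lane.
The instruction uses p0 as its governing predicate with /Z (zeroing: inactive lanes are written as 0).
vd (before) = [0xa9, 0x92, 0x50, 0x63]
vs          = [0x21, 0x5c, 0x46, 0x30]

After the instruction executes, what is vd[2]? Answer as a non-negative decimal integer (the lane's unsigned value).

vd[2] = 10

lane count: 128 div 32 = 4
whilelt: lane j active iff 18+j < 21 → j < 3 → 3 active
  i=0: sub(0xa9,0x21) → 136
  i=1: sub(0x92,0x5c) → 54
  i=2: sub(0x50,0x46) → 10
  i=3: tail/zero → 0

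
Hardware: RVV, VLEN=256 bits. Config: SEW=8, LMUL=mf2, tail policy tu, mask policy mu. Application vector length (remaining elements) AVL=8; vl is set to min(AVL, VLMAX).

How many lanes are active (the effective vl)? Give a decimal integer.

lanes per group: 256·1/2/8 = 16
vl ← min(8, 16) = 8

vl = 8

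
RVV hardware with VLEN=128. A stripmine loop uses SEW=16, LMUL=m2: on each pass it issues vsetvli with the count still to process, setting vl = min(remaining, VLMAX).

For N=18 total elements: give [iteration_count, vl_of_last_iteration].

VLMAX = VLEN×LMUL/SEW = 128×2/16 = 16
iterations = ceil(18/16) = 2; final-pass vl = 2

[iterations, last_vl] = [2, 2]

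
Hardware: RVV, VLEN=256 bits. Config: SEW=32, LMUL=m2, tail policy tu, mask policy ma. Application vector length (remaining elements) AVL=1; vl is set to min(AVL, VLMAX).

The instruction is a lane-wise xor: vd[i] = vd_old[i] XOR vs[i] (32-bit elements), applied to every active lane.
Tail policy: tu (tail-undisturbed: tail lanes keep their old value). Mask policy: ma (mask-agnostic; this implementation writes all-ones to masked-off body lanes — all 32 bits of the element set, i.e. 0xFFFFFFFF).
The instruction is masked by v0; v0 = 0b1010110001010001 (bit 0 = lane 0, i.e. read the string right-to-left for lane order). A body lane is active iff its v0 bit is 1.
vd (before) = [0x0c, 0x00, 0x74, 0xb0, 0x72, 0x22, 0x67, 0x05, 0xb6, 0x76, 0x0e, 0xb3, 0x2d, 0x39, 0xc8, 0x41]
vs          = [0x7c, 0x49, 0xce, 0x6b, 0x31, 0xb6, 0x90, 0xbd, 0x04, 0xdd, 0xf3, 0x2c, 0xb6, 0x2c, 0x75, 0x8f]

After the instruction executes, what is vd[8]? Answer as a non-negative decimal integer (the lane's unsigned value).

VLMAX = (256 × 2) / 32 = 16 lanes
vl ← min(1, 16) = 1
[0] xor(0x0c,0x7c) = 0x70
[1] tail/keep = 0x00
[2] tail/keep = 0x74
[3] tail/keep = 0xb0
[4] tail/keep = 0x72
[5] tail/keep = 0x22
[6] tail/keep = 0x67
[7] tail/keep = 0x05
[8] tail/keep = 0xb6
[9] tail/keep = 0x76
[10] tail/keep = 0x0e
[11] tail/keep = 0xb3
[12] tail/keep = 0x2d
[13] tail/keep = 0x39
[14] tail/keep = 0xc8
[15] tail/keep = 0x41

vd[8] = 182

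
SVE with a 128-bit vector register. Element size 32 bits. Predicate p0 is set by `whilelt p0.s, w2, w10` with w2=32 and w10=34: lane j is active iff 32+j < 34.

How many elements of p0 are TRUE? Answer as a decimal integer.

register lanes = 128/32 = 4
whilelt: lane j active iff 32+j < 34 → j < 2 → 2 active

vl = 2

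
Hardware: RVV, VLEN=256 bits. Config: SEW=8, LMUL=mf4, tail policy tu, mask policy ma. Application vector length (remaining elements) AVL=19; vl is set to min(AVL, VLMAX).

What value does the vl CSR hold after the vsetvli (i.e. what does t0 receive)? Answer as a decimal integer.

vl = 8

lanes per group: 256·1/4/8 = 8
AVL=19 > VLMAX=8, so vl = 8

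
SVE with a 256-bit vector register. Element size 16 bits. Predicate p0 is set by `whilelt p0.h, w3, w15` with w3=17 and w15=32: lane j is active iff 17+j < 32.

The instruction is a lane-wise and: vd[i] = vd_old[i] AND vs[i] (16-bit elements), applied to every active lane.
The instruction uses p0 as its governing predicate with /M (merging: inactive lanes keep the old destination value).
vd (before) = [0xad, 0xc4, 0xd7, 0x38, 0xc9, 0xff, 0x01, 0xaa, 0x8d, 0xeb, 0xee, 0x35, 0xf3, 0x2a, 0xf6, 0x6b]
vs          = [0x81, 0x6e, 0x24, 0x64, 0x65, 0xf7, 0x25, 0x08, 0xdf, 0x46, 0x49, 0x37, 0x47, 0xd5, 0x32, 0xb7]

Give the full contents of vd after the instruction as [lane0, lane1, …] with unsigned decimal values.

vd = [129, 68, 4, 32, 65, 247, 1, 8, 141, 66, 72, 53, 67, 0, 50, 107]

lane count: 256 div 16 = 16
whilelt: lane j active iff 17+j < 32 → j < 15 → 15 active
vd[0] and(0xad,0x81) -> 0x81
vd[1] and(0xc4,0x6e) -> 0x44
vd[2] and(0xd7,0x24) -> 0x04
vd[3] and(0x38,0x64) -> 0x20
vd[4] and(0xc9,0x65) -> 0x41
vd[5] and(0xff,0xf7) -> 0xf7
vd[6] and(0x01,0x25) -> 0x01
vd[7] and(0xaa,0x08) -> 0x08
vd[8] and(0x8d,0xdf) -> 0x8d
vd[9] and(0xeb,0x46) -> 0x42
vd[10] and(0xee,0x49) -> 0x48
vd[11] and(0x35,0x37) -> 0x35
vd[12] and(0xf3,0x47) -> 0x43
vd[13] and(0x2a,0xd5) -> 0x00
vd[14] and(0xf6,0x32) -> 0x32
vd[15] tail/keep -> 0x6b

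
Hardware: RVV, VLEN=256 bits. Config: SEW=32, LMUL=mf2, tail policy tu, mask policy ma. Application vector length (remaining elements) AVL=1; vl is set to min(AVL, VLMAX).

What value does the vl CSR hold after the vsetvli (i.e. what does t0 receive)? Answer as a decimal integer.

vl = 1

VLMAX = VLEN×LMUL/SEW = 256×1/2/32 = 4
vl = min(AVL, VLMAX) = min(1, 4) = 1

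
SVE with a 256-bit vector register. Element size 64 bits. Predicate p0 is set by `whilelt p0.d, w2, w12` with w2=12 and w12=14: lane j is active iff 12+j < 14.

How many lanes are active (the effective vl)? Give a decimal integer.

lane count: 256 div 64 = 4
p0[j] = (12+j < 14); true for j=0..1 → 2 lanes set

vl = 2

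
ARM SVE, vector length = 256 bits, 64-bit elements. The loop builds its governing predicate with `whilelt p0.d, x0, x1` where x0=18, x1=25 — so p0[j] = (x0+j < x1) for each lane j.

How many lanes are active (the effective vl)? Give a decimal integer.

vl = 4

lane count: 256 div 64 = 4
active while 18+j < 25, i.e. j ∈ [0,7) capped at 4 ⇒ 4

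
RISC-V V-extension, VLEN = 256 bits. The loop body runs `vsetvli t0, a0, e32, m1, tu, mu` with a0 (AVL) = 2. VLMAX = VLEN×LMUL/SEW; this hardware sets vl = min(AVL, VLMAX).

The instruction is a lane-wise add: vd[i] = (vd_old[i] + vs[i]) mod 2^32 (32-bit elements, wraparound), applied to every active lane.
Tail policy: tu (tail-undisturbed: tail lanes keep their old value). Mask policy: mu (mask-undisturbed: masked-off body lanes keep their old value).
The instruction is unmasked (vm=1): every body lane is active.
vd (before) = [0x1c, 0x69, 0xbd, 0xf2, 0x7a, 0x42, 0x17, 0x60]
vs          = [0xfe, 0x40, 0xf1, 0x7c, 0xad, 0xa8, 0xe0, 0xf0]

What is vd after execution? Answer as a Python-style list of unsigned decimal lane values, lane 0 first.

vd = [282, 169, 189, 242, 122, 66, 23, 96]

VLMAX = (256 × 1) / 32 = 8 lanes
vl ← min(2, 8) = 2
  i=0: add(0x1c,0xfe) → 282
  i=1: add(0x69,0x40) → 169
  i=2: tail/keep → 189
  i=3: tail/keep → 242
  i=4: tail/keep → 122
  i=5: tail/keep → 66
  i=6: tail/keep → 23
  i=7: tail/keep → 96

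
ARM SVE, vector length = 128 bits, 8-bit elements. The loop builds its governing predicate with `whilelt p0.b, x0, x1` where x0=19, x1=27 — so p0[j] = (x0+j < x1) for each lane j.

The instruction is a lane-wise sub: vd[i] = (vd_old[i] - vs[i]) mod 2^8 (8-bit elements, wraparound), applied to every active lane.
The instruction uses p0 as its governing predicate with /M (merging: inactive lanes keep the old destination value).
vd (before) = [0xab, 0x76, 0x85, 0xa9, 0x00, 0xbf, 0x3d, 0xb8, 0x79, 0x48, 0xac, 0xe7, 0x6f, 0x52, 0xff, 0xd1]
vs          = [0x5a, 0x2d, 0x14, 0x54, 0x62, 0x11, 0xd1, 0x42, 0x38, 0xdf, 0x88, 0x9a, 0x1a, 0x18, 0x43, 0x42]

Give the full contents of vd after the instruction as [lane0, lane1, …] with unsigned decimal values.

vd = [81, 73, 113, 85, 158, 174, 108, 118, 121, 72, 172, 231, 111, 82, 255, 209]

128-bit reg / 8-bit elem → 16 lanes
whilelt: lane j active iff 19+j < 27 → j < 8 → 8 active
vd[0] sub(0xab,0x5a) -> 0x51
vd[1] sub(0x76,0x2d) -> 0x49
vd[2] sub(0x85,0x14) -> 0x71
vd[3] sub(0xa9,0x54) -> 0x55
vd[4] sub(0x00,0x62) -> 0x9e
vd[5] sub(0xbf,0x11) -> 0xae
vd[6] sub(0x3d,0xd1) -> 0x6c
vd[7] sub(0xb8,0x42) -> 0x76
vd[8] tail/keep -> 0x79
vd[9] tail/keep -> 0x48
vd[10] tail/keep -> 0xac
vd[11] tail/keep -> 0xe7
vd[12] tail/keep -> 0x6f
vd[13] tail/keep -> 0x52
vd[14] tail/keep -> 0xff
vd[15] tail/keep -> 0xd1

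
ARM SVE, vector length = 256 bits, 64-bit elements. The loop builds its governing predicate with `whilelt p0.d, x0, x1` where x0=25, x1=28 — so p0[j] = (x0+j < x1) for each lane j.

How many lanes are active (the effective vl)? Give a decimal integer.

vl = 3

register lanes = 256/64 = 4
active while 25+j < 28, i.e. j ∈ [0,3) capped at 4 ⇒ 3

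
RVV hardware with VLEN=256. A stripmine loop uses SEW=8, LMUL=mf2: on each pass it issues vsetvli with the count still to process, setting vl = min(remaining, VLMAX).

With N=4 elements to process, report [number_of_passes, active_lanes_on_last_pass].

VLMAX = (256 × 1/2) / 8 = 16 lanes
iterations = ceil(4/16) = 1; final-pass vl = 4

[iterations, last_vl] = [1, 4]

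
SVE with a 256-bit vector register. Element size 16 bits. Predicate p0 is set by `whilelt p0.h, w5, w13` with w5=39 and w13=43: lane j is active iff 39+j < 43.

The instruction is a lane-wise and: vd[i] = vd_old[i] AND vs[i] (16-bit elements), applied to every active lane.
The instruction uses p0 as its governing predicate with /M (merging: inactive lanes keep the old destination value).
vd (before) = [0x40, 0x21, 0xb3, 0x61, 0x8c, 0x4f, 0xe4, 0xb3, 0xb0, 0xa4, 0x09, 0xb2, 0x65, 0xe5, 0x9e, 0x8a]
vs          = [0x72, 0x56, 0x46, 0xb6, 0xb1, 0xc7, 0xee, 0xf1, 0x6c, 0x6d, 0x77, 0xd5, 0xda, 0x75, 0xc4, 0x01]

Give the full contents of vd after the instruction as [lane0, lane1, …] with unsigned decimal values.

lane count: 256 div 16 = 16
active while 39+j < 43, i.e. j ∈ [0,4) capped at 16 ⇒ 4
[0] and(0x40,0x72) = 0x40
[1] and(0x21,0x56) = 0x00
[2] and(0xb3,0x46) = 0x02
[3] and(0x61,0xb6) = 0x20
[4] tail/keep = 0x8c
[5] tail/keep = 0x4f
[6] tail/keep = 0xe4
[7] tail/keep = 0xb3
[8] tail/keep = 0xb0
[9] tail/keep = 0xa4
[10] tail/keep = 0x09
[11] tail/keep = 0xb2
[12] tail/keep = 0x65
[13] tail/keep = 0xe5
[14] tail/keep = 0x9e
[15] tail/keep = 0x8a

vd = [64, 0, 2, 32, 140, 79, 228, 179, 176, 164, 9, 178, 101, 229, 158, 138]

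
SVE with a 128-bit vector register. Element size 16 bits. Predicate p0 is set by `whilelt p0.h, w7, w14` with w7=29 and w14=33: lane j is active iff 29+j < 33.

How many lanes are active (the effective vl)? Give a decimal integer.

128-bit reg / 16-bit elem → 8 lanes
whilelt: lane j active iff 29+j < 33 → j < 4 → 4 active

vl = 4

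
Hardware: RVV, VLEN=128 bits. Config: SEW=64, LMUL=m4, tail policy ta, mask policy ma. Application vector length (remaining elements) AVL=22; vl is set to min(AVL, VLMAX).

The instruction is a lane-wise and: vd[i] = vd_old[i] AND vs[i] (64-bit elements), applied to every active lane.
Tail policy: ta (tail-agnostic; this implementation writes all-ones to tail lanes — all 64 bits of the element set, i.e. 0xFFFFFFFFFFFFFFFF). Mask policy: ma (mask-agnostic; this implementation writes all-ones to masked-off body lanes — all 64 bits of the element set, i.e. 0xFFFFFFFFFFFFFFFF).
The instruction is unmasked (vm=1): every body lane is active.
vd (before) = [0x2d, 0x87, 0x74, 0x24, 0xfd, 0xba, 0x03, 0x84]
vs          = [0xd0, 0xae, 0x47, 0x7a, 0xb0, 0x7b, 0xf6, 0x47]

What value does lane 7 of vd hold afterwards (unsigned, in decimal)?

vd[7] = 4

lanes per group: 128·4/64 = 8
vl ← min(22, 8) = 8
  i=0: and(0x2d,0xd0) → 0
  i=1: and(0x87,0xae) → 134
  i=2: and(0x74,0x47) → 68
  i=3: and(0x24,0x7a) → 32
  i=4: and(0xfd,0xb0) → 176
  i=5: and(0xba,0x7b) → 58
  i=6: and(0x03,0xf6) → 2
  i=7: and(0x84,0x47) → 4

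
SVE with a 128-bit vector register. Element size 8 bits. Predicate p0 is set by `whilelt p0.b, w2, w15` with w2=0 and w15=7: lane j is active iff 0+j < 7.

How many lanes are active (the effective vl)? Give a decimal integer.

lane count: 128 div 8 = 16
active while 0+j < 7, i.e. j ∈ [0,7) capped at 16 ⇒ 7

vl = 7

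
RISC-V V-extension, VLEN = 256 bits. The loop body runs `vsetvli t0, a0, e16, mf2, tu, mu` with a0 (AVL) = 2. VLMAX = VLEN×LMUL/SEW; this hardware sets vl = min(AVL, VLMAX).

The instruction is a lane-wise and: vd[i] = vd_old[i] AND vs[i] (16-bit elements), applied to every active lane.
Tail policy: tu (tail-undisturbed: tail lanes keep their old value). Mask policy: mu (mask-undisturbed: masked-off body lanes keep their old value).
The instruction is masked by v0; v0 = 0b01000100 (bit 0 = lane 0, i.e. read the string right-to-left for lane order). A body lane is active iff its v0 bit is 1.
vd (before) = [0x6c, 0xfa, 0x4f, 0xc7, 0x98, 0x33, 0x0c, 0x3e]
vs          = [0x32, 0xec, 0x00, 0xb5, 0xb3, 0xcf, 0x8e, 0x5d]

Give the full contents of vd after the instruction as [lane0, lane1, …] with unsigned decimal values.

vd = [108, 250, 79, 199, 152, 51, 12, 62]

VLMAX = (256 × 1/2) / 16 = 8 lanes
vl = min(AVL, VLMAX) = min(2, 8) = 2
  i=0: mask-off/keep → 108
  i=1: mask-off/keep → 250
  i=2: tail/keep → 79
  i=3: tail/keep → 199
  i=4: tail/keep → 152
  i=5: tail/keep → 51
  i=6: tail/keep → 12
  i=7: tail/keep → 62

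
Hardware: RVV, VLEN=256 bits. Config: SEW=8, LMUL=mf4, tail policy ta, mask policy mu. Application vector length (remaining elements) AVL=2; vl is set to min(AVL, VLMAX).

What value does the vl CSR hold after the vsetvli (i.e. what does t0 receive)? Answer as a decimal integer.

vl = 2

VLMAX = VLEN×LMUL/SEW = 256×1/4/8 = 8
AVL=2 ≤ VLMAX=8, so vl = 2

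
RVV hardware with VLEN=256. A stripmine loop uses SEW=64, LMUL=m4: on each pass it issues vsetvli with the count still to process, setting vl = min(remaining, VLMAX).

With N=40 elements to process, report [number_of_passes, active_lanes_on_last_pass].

VLMAX = (256 × 4) / 64 = 16 lanes
N=40: ⌈40/16⌉ = 3 iters; last vl = 40 − 2×16 = 8

[iterations, last_vl] = [3, 8]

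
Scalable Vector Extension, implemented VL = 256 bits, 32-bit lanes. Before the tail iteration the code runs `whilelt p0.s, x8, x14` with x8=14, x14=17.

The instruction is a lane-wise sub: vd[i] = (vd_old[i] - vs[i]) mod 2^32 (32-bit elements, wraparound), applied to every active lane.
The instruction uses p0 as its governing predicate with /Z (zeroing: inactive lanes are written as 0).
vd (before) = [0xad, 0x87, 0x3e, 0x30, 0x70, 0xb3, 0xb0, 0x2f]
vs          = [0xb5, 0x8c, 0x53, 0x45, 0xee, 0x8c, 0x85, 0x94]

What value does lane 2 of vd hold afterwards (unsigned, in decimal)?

vd[2] = 4294967275

256-bit reg / 32-bit elem → 8 lanes
p0[j] = (14+j < 17); true for j=0..2 → 3 lanes set
  i=0: sub(0xad,0xb5) → 4294967288
  i=1: sub(0x87,0x8c) → 4294967291
  i=2: sub(0x3e,0x53) → 4294967275
  i=3: tail/zero → 0
  i=4: tail/zero → 0
  i=5: tail/zero → 0
  i=6: tail/zero → 0
  i=7: tail/zero → 0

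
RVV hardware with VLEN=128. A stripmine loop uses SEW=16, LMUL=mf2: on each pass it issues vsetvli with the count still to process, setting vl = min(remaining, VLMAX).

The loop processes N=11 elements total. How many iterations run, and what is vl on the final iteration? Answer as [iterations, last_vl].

[iterations, last_vl] = [3, 3]

VLMAX = (128 × 1/2) / 16 = 4 lanes
iterations = ceil(11/4) = 3; final-pass vl = 3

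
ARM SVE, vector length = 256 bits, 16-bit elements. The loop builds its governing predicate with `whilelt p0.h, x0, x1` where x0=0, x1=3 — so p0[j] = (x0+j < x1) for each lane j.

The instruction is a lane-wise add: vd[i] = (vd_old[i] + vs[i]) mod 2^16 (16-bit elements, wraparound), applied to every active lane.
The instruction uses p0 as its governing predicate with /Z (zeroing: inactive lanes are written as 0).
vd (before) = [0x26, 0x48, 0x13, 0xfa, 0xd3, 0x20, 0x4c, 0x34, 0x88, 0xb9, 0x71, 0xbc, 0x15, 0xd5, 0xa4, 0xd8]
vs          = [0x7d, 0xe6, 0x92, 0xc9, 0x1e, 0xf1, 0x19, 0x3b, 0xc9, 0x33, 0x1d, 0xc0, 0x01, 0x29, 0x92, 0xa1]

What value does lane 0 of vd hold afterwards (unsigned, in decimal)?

register lanes = 256/16 = 16
active while 0+j < 3, i.e. j ∈ [0,3) capped at 16 ⇒ 3
lane  0: add(0x26,0x7d) ⇒ 0xa3
lane  1: add(0x48,0xe6) ⇒ 0x12e
lane  2: add(0x13,0x92) ⇒ 0xa5
lane  3: tail/zero ⇒ 0x00
lane  4: tail/zero ⇒ 0x00
lane  5: tail/zero ⇒ 0x00
lane  6: tail/zero ⇒ 0x00
lane  7: tail/zero ⇒ 0x00
lane  8: tail/zero ⇒ 0x00
lane  9: tail/zero ⇒ 0x00
lane 10: tail/zero ⇒ 0x00
lane 11: tail/zero ⇒ 0x00
lane 12: tail/zero ⇒ 0x00
lane 13: tail/zero ⇒ 0x00
lane 14: tail/zero ⇒ 0x00
lane 15: tail/zero ⇒ 0x00

vd[0] = 163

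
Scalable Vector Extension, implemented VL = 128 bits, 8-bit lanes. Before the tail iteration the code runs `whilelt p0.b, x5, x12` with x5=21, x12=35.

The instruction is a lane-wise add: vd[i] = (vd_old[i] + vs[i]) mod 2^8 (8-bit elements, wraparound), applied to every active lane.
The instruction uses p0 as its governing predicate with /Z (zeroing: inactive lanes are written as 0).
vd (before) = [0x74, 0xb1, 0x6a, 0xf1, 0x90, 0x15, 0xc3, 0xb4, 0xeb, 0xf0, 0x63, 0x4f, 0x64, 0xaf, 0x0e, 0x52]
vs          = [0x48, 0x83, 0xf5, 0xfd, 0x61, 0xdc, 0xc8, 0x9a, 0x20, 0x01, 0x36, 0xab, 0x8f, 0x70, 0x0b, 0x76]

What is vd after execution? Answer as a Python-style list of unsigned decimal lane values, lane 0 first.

lane count: 128 div 8 = 16
active while 21+j < 35, i.e. j ∈ [0,14) capped at 16 ⇒ 14
  i=0: add(0x74,0x48) → 188
  i=1: add(0xb1,0x83) → 52
  i=2: add(0x6a,0xf5) → 95
  i=3: add(0xf1,0xfd) → 238
  i=4: add(0x90,0x61) → 241
  i=5: add(0x15,0xdc) → 241
  i=6: add(0xc3,0xc8) → 139
  i=7: add(0xb4,0x9a) → 78
  i=8: add(0xeb,0x20) → 11
  i=9: add(0xf0,0x01) → 241
  i=10: add(0x63,0x36) → 153
  i=11: add(0x4f,0xab) → 250
  i=12: add(0x64,0x8f) → 243
  i=13: add(0xaf,0x70) → 31
  i=14: tail/zero → 0
  i=15: tail/zero → 0

vd = [188, 52, 95, 238, 241, 241, 139, 78, 11, 241, 153, 250, 243, 31, 0, 0]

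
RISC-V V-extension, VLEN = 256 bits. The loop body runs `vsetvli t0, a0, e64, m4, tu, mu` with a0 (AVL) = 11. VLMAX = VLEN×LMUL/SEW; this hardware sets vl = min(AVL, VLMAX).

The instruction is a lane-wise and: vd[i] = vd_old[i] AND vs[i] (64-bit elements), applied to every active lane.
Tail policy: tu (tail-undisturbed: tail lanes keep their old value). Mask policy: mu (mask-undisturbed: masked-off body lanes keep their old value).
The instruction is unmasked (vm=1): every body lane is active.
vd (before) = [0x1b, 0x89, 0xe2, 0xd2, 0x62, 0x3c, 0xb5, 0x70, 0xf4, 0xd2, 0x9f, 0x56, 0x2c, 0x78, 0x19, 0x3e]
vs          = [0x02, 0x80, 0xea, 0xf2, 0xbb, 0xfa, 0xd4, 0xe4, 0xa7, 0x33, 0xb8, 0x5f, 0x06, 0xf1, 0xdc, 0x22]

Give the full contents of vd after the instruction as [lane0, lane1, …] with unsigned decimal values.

lanes per group: 256·4/64 = 16
vl ← min(11, 16) = 11
  i=0: and(0x1b,0x02) → 2
  i=1: and(0x89,0x80) → 128
  i=2: and(0xe2,0xea) → 226
  i=3: and(0xd2,0xf2) → 210
  i=4: and(0x62,0xbb) → 34
  i=5: and(0x3c,0xfa) → 56
  i=6: and(0xb5,0xd4) → 148
  i=7: and(0x70,0xe4) → 96
  i=8: and(0xf4,0xa7) → 164
  i=9: and(0xd2,0x33) → 18
  i=10: and(0x9f,0xb8) → 152
  i=11: tail/keep → 86
  i=12: tail/keep → 44
  i=13: tail/keep → 120
  i=14: tail/keep → 25
  i=15: tail/keep → 62

vd = [2, 128, 226, 210, 34, 56, 148, 96, 164, 18, 152, 86, 44, 120, 25, 62]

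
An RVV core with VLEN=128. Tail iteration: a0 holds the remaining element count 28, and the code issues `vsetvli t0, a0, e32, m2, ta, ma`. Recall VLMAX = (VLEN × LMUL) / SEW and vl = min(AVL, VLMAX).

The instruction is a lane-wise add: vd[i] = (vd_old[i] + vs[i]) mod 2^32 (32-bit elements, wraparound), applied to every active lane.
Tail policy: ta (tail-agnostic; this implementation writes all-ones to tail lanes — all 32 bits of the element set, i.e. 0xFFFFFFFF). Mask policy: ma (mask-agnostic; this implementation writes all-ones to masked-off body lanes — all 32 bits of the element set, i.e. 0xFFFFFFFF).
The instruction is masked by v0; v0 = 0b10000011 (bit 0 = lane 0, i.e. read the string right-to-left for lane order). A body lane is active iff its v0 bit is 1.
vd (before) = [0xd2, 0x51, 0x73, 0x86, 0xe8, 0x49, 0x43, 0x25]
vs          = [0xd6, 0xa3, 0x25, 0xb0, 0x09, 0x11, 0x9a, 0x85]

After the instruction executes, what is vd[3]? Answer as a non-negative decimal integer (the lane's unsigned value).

vd[3] = 4294967295

VLMAX = (128 × 2) / 32 = 8 lanes
vl ← min(28, 8) = 8
lane  0: add(0xd2,0xd6) ⇒ 0x1a8
lane  1: add(0x51,0xa3) ⇒ 0xf4
lane  2: mask-off/ones ⇒ 0xffffffff
lane  3: mask-off/ones ⇒ 0xffffffff
lane  4: mask-off/ones ⇒ 0xffffffff
lane  5: mask-off/ones ⇒ 0xffffffff
lane  6: mask-off/ones ⇒ 0xffffffff
lane  7: add(0x25,0x85) ⇒ 0xaa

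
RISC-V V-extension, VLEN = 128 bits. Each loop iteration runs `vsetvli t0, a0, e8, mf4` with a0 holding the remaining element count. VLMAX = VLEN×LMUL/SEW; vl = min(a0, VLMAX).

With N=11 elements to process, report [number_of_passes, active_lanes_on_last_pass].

[iterations, last_vl] = [3, 3]

VLMAX = (128 × 1/4) / 8 = 4 lanes
11 elements at 4/iter → 3 passes, remainder 3 on the last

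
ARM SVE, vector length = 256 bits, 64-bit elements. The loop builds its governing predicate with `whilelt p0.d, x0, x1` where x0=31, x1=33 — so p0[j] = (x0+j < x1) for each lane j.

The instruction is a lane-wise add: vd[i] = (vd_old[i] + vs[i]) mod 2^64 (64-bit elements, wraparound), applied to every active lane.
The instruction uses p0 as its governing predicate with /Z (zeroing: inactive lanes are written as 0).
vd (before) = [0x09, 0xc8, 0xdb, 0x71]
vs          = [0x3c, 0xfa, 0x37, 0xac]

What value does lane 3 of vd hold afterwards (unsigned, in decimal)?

lane count: 256 div 64 = 4
active while 31+j < 33, i.e. j ∈ [0,2) capped at 4 ⇒ 2
lane  0: add(0x09,0x3c) ⇒ 0x45
lane  1: add(0xc8,0xfa) ⇒ 0x1c2
lane  2: tail/zero ⇒ 0x00
lane  3: tail/zero ⇒ 0x00

vd[3] = 0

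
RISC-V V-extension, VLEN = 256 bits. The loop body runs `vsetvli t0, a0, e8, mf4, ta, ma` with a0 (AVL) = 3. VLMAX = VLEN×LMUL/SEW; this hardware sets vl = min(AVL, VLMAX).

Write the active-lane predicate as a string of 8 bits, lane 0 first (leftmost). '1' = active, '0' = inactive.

VLMAX = VLEN×LMUL/SEW = 256×1/4/8 = 8
vl ← min(3, 8) = 3
bits (lane 0 leftmost): 11100000

predicate = 11100000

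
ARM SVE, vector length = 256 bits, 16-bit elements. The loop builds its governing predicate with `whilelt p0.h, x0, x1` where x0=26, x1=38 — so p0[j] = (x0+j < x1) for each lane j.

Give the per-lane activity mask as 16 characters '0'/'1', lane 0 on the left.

predicate = 1111111111110000

lane count: 256 div 16 = 16
p0[j] = (26+j < 38); true for j=0..11 → 12 lanes set
bits (lane 0 leftmost): 1111111111110000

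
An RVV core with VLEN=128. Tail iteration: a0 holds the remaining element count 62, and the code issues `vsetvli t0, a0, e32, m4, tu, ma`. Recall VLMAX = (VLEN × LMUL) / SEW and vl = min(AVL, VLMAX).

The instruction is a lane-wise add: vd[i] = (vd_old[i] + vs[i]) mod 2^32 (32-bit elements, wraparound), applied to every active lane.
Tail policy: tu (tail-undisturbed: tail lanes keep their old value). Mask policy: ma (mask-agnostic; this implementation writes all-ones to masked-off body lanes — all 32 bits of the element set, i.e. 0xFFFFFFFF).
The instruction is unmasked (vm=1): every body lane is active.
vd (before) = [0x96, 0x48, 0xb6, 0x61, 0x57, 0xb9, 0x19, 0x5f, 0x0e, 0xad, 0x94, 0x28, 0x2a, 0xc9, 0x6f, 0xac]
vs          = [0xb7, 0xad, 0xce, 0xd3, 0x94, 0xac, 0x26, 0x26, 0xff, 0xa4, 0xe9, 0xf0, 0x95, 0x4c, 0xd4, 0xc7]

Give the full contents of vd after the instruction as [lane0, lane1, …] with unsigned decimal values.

vd = [333, 245, 388, 308, 235, 357, 63, 133, 269, 337, 381, 280, 191, 277, 323, 371]

VLMAX = VLEN×LMUL/SEW = 128×4/32 = 16
vl = min(AVL, VLMAX) = min(62, 16) = 16
vd[0] add(0x96,0xb7) -> 0x14d
vd[1] add(0x48,0xad) -> 0xf5
vd[2] add(0xb6,0xce) -> 0x184
vd[3] add(0x61,0xd3) -> 0x134
vd[4] add(0x57,0x94) -> 0xeb
vd[5] add(0xb9,0xac) -> 0x165
vd[6] add(0x19,0x26) -> 0x3f
vd[7] add(0x5f,0x26) -> 0x85
vd[8] add(0x0e,0xff) -> 0x10d
vd[9] add(0xad,0xa4) -> 0x151
vd[10] add(0x94,0xe9) -> 0x17d
vd[11] add(0x28,0xf0) -> 0x118
vd[12] add(0x2a,0x95) -> 0xbf
vd[13] add(0xc9,0x4c) -> 0x115
vd[14] add(0x6f,0xd4) -> 0x143
vd[15] add(0xac,0xc7) -> 0x173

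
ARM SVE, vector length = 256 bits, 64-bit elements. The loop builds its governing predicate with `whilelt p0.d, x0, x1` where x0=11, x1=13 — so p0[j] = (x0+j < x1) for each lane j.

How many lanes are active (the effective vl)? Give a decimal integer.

256-bit reg / 64-bit elem → 4 lanes
p0[j] = (11+j < 13); true for j=0..1 → 2 lanes set

vl = 2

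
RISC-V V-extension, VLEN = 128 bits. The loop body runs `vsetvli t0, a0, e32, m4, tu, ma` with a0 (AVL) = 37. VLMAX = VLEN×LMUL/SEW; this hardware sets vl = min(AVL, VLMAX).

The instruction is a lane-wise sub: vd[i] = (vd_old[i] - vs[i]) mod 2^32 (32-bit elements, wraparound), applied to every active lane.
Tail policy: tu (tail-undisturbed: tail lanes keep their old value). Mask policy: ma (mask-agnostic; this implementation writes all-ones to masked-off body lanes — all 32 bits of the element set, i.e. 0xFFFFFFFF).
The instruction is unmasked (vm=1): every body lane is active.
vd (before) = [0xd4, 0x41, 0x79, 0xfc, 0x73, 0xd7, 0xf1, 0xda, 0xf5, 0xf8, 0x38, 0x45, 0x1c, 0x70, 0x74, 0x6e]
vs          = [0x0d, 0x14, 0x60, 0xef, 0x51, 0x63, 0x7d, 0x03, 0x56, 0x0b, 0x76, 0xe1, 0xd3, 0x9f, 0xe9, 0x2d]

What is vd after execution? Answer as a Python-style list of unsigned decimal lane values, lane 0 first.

VLMAX = VLEN×LMUL/SEW = 128×4/32 = 16
AVL=37 > VLMAX=16, so vl = 16
lane  0: sub(0xd4,0x0d) ⇒ 0xc7
lane  1: sub(0x41,0x14) ⇒ 0x2d
lane  2: sub(0x79,0x60) ⇒ 0x19
lane  3: sub(0xfc,0xef) ⇒ 0x0d
lane  4: sub(0x73,0x51) ⇒ 0x22
lane  5: sub(0xd7,0x63) ⇒ 0x74
lane  6: sub(0xf1,0x7d) ⇒ 0x74
lane  7: sub(0xda,0x03) ⇒ 0xd7
lane  8: sub(0xf5,0x56) ⇒ 0x9f
lane  9: sub(0xf8,0x0b) ⇒ 0xed
lane 10: sub(0x38,0x76) ⇒ 0xffffffc2
lane 11: sub(0x45,0xe1) ⇒ 0xffffff64
lane 12: sub(0x1c,0xd3) ⇒ 0xffffff49
lane 13: sub(0x70,0x9f) ⇒ 0xffffffd1
lane 14: sub(0x74,0xe9) ⇒ 0xffffff8b
lane 15: sub(0x6e,0x2d) ⇒ 0x41

vd = [199, 45, 25, 13, 34, 116, 116, 215, 159, 237, 4294967234, 4294967140, 4294967113, 4294967249, 4294967179, 65]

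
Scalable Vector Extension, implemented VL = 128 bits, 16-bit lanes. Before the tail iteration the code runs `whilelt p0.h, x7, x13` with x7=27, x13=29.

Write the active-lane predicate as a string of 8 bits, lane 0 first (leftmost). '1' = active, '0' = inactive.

lane count: 128 div 16 = 8
whilelt: lane j active iff 27+j < 29 → j < 2 → 2 active
bits (lane 0 leftmost): 11000000

predicate = 11000000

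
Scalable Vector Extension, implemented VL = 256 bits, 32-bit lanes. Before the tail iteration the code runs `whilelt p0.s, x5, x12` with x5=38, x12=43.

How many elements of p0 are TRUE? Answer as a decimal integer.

vl = 5

lane count: 256 div 32 = 8
active while 38+j < 43, i.e. j ∈ [0,5) capped at 8 ⇒ 5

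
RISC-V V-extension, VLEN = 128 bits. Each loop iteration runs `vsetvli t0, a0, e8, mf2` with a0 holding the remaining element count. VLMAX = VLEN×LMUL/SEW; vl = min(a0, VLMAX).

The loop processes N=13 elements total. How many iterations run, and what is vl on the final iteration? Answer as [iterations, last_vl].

VLMAX = VLEN×LMUL/SEW = 128×1/2/8 = 8
N=13: ⌈13/8⌉ = 2 iters; last vl = 13 − 1×8 = 5

[iterations, last_vl] = [2, 5]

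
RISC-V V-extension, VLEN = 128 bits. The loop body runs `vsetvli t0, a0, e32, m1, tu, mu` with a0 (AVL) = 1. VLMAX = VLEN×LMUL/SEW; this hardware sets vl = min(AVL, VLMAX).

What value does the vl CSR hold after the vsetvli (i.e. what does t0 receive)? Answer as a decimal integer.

lanes per group: 128·1/32 = 4
vl ← min(1, 4) = 1

vl = 1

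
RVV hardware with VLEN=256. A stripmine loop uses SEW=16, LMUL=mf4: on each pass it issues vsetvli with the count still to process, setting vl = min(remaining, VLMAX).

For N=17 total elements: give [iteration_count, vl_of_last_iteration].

VLMAX = (256 × 1/4) / 16 = 4 lanes
17 elements at 4/iter → 5 passes, remainder 1 on the last

[iterations, last_vl] = [5, 1]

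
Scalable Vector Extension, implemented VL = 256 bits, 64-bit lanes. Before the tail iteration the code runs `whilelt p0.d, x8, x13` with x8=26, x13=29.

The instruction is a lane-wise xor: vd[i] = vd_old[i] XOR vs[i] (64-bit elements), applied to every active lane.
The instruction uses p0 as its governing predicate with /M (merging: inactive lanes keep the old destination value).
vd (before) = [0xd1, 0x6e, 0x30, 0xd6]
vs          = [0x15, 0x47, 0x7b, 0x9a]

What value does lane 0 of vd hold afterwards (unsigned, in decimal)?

lane count: 256 div 64 = 4
whilelt: lane j active iff 26+j < 29 → j < 3 → 3 active
vd[0] xor(0xd1,0x15) -> 0xc4
vd[1] xor(0x6e,0x47) -> 0x29
vd[2] xor(0x30,0x7b) -> 0x4b
vd[3] tail/keep -> 0xd6

vd[0] = 196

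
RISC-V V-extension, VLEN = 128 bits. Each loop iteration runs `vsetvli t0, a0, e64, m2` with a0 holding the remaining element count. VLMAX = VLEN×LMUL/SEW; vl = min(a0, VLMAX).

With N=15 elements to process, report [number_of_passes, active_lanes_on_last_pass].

VLMAX = (128 × 2) / 64 = 4 lanes
15 elements at 4/iter → 4 passes, remainder 3 on the last

[iterations, last_vl] = [4, 3]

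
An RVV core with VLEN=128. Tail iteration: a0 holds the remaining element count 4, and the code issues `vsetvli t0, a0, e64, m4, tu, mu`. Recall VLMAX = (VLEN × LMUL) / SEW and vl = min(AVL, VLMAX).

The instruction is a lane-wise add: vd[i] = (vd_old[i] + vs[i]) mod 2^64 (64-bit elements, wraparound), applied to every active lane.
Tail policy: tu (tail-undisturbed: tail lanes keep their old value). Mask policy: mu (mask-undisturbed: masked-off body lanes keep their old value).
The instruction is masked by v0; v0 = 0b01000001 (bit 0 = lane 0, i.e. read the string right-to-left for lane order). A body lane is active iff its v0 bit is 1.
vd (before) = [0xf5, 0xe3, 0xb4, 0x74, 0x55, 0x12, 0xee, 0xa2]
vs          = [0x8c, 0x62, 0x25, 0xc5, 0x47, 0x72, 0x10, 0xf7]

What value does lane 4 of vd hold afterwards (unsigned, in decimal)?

vd[4] = 85

lanes per group: 128·4/64 = 8
vl = min(AVL, VLMAX) = min(4, 8) = 4
  i=0: add(0xf5,0x8c) → 385
  i=1: mask-off/keep → 227
  i=2: mask-off/keep → 180
  i=3: mask-off/keep → 116
  i=4: tail/keep → 85
  i=5: tail/keep → 18
  i=6: tail/keep → 238
  i=7: tail/keep → 162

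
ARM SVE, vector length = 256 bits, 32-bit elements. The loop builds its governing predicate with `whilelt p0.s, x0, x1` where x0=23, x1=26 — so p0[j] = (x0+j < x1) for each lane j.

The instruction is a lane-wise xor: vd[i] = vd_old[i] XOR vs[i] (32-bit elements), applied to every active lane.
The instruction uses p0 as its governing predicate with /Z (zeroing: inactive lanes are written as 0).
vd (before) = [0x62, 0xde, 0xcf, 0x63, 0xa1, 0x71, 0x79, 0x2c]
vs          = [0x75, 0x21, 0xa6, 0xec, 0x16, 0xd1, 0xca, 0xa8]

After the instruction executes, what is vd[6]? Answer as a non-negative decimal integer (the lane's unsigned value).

lane count: 256 div 32 = 8
whilelt: lane j active iff 23+j < 26 → j < 3 → 3 active
lane  0: xor(0x62,0x75) ⇒ 0x17
lane  1: xor(0xde,0x21) ⇒ 0xff
lane  2: xor(0xcf,0xa6) ⇒ 0x69
lane  3: tail/zero ⇒ 0x00
lane  4: tail/zero ⇒ 0x00
lane  5: tail/zero ⇒ 0x00
lane  6: tail/zero ⇒ 0x00
lane  7: tail/zero ⇒ 0x00

vd[6] = 0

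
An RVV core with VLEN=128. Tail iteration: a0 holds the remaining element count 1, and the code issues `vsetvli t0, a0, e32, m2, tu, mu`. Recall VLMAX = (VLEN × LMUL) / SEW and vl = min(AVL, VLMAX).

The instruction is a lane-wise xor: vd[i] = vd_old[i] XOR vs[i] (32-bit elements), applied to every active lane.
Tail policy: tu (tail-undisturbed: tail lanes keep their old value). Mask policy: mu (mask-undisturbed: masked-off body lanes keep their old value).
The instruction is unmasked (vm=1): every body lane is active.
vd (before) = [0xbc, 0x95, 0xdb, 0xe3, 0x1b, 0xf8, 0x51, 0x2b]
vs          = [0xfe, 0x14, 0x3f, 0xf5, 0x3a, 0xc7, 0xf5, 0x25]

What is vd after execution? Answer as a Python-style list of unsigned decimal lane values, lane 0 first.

lanes per group: 128·2/32 = 8
vl = min(AVL, VLMAX) = min(1, 8) = 1
lane  0: xor(0xbc,0xfe) ⇒ 0x42
lane  1: tail/keep ⇒ 0x95
lane  2: tail/keep ⇒ 0xdb
lane  3: tail/keep ⇒ 0xe3
lane  4: tail/keep ⇒ 0x1b
lane  5: tail/keep ⇒ 0xf8
lane  6: tail/keep ⇒ 0x51
lane  7: tail/keep ⇒ 0x2b

vd = [66, 149, 219, 227, 27, 248, 81, 43]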